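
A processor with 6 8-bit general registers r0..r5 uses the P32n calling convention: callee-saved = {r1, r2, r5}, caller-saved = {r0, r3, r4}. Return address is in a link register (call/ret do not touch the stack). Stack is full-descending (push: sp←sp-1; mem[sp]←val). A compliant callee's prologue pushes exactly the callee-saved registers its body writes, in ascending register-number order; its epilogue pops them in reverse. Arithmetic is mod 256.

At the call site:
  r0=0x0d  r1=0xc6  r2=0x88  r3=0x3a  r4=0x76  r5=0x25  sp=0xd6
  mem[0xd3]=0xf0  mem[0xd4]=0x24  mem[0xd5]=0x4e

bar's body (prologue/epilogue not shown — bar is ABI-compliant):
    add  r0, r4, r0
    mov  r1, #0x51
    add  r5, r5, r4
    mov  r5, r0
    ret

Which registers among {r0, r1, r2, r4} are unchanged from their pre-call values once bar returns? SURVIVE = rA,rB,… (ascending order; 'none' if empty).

prologue: push r1 → mem[0xd5]=0xc6, sp=0xd5
prologue: push r5 → mem[0xd4]=0x25, sp=0xd4
body[0] add  r0, r4, r0 → r0=0x83
body[1] mov  r1, #0x51 → r1=0x51
body[2] add  r5, r5, r4 → r5=0x9b
body[3] mov  r5, r0 → r5=0x83
epilogue: pop r5=0x25, sp=0xd5
epilogue: pop r1=0xc6, sp=0xd6
r0: caller-saved, written=True
r1: callee-saved, written=True
r2: callee-saved, written=False
r4: caller-saved, written=False

SURVIVE = r1,r2,r4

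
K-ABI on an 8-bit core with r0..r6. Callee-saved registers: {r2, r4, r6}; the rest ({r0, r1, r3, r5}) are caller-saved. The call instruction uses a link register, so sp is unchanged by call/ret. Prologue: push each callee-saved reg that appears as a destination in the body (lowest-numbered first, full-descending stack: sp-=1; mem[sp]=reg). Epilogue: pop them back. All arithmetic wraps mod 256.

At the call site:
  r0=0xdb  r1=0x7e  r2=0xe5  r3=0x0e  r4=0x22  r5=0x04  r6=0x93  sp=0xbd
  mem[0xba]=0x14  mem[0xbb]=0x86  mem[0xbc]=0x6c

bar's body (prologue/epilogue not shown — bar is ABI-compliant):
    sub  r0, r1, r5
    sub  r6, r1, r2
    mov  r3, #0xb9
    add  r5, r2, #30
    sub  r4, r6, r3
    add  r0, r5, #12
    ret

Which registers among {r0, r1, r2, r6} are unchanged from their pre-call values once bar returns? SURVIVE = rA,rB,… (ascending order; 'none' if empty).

SURVIVE = r1,r2,r6

prologue: push r4 → mem[0xbc]=0x22, sp=0xbc
prologue: push r6 → mem[0xbb]=0x93, sp=0xbb
body[0] sub  r0, r1, r5 → r0=0x7a
body[1] sub  r6, r1, r2 → r6=0x99
body[2] mov  r3, #0xb9 → r3=0xb9
body[3] add  r5, r2, #30 → r5=0x03
body[4] sub  r4, r6, r3 → r4=0xe0
body[5] add  r0, r5, #12 → r0=0x0f
epilogue: pop r6=0x93, sp=0xbc
epilogue: pop r4=0x22, sp=0xbd
r0: caller-saved, written=True
r1: caller-saved, written=False
r2: callee-saved, written=False
r6: callee-saved, written=True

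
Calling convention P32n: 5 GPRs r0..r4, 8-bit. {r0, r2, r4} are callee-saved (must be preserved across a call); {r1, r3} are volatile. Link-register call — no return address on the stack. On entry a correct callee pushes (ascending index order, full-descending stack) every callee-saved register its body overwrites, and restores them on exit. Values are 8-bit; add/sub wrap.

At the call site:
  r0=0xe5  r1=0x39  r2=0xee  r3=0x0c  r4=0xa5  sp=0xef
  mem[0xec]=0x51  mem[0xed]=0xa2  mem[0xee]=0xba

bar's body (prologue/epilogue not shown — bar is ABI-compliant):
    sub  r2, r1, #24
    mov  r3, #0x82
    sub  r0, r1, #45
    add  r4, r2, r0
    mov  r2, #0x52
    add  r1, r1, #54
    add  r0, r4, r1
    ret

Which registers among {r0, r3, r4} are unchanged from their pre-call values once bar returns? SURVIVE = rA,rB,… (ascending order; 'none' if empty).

prologue: push r0 → mem[0xee]=0xe5, sp=0xee
prologue: push r2 → mem[0xed]=0xee, sp=0xed
prologue: push r4 → mem[0xec]=0xa5, sp=0xec
body[0] sub  r2, r1, #24 → r2=0x21
body[1] mov  r3, #0x82 → r3=0x82
body[2] sub  r0, r1, #45 → r0=0x0c
body[3] add  r4, r2, r0 → r4=0x2d
body[4] mov  r2, #0x52 → r2=0x52
body[5] add  r1, r1, #54 → r1=0x6f
body[6] add  r0, r4, r1 → r0=0x9c
epilogue: pop r4=0xa5, sp=0xed
epilogue: pop r2=0xee, sp=0xee
epilogue: pop r0=0xe5, sp=0xef
r0: callee-saved, written=True
r3: caller-saved, written=True
r4: callee-saved, written=True

SURVIVE = r0,r4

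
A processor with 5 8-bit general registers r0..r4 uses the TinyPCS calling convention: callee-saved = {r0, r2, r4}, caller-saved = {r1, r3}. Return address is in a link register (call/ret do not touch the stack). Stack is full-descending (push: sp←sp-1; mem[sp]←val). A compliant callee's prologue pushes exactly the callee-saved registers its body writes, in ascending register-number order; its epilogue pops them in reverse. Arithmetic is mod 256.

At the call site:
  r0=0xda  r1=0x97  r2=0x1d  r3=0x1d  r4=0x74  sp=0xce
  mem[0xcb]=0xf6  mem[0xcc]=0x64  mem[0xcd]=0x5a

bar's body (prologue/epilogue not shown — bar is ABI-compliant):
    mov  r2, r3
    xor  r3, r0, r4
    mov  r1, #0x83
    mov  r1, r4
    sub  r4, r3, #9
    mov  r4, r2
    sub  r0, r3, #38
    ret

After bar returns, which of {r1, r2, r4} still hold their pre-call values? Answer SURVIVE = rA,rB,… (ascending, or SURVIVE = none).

prologue: push r0 → mem[0xcd]=0xda, sp=0xcd
prologue: push r2 → mem[0xcc]=0x1d, sp=0xcc
prologue: push r4 → mem[0xcb]=0x74, sp=0xcb
body[0] mov  r2, r3 → r2=0x1d
body[1] xor  r3, r0, r4 → r3=0xae
body[2] mov  r1, #0x83 → r1=0x83
body[3] mov  r1, r4 → r1=0x74
body[4] sub  r4, r3, #9 → r4=0xa5
body[5] mov  r4, r2 → r4=0x1d
body[6] sub  r0, r3, #38 → r0=0x88
epilogue: pop r4=0x74, sp=0xcc
epilogue: pop r2=0x1d, sp=0xcd
epilogue: pop r0=0xda, sp=0xce
r1: caller-saved, written=True
r2: callee-saved, written=True
r4: callee-saved, written=True

SURVIVE = r2,r4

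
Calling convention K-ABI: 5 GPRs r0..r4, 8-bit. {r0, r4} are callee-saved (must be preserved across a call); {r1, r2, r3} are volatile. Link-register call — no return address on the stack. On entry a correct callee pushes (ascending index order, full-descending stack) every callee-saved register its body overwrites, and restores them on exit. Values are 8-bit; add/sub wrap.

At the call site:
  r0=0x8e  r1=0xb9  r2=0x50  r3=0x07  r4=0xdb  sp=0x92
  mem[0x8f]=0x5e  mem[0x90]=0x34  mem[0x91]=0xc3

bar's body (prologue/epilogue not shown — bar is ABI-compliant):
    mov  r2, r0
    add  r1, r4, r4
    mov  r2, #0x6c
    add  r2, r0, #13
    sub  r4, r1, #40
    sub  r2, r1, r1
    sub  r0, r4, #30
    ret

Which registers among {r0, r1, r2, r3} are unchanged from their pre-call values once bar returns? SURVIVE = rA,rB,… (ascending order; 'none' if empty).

SURVIVE = r0,r3

prologue: push r0 → mem[0x91]=0x8e, sp=0x91
prologue: push r4 → mem[0x90]=0xdb, sp=0x90
body[0] mov  r2, r0 → r2=0x8e
body[1] add  r1, r4, r4 → r1=0xb6
body[2] mov  r2, #0x6c → r2=0x6c
body[3] add  r2, r0, #13 → r2=0x9b
body[4] sub  r4, r1, #40 → r4=0x8e
body[5] sub  r2, r1, r1 → r2=0x00
body[6] sub  r0, r4, #30 → r0=0x70
epilogue: pop r4=0xdb, sp=0x91
epilogue: pop r0=0x8e, sp=0x92
r0: callee-saved, written=True
r1: caller-saved, written=True
r2: caller-saved, written=True
r3: caller-saved, written=False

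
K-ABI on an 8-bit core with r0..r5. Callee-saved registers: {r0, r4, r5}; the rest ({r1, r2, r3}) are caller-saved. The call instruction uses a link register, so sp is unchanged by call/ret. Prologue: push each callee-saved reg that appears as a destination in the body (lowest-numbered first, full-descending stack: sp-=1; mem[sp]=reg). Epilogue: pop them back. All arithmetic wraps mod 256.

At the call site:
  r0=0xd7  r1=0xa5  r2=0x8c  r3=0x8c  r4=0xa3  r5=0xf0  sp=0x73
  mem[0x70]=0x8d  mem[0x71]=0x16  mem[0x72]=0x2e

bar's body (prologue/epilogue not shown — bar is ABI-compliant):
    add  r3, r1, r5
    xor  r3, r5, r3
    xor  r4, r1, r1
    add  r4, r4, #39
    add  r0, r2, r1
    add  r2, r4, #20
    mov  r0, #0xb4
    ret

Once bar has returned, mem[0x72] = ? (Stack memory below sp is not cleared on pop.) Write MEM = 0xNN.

MEM = 0xd7

prologue: push r0 -> mem[0x72]=0xd7, sp=0x72
prologue: push r4 -> mem[0x71]=0xa3, sp=0x71
body[0] add  r3, r1, r5 -> r3=0x95
body[1] xor  r3, r5, r3 -> r3=0x65
body[2] xor  r4, r1, r1 -> r4=0x00
body[3] add  r4, r4, #39 -> r4=0x27
body[4] add  r0, r2, r1 -> r0=0x31
body[5] add  r2, r4, #20 -> r2=0x3b
body[6] mov  r0, #0xb4 -> r0=0xb4
epilogue: pop r4=0xa3, sp=0x72
epilogue: pop r0=0xd7, sp=0x73
prologue pushed ['r0', 'r4'] at ['0x72', '0x71']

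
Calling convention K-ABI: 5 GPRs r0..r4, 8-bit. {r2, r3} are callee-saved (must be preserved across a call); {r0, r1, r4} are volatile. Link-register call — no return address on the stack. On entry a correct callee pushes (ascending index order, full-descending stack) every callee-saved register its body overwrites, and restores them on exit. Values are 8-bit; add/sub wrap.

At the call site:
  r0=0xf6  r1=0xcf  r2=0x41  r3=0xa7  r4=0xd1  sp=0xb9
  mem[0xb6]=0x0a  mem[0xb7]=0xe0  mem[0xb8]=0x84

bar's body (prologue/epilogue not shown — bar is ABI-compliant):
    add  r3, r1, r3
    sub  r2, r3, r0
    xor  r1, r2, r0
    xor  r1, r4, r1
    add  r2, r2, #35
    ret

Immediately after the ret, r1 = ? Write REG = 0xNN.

prologue: push r2 -> mem[0xb8]=0x41, sp=0xb8
prologue: push r3 -> mem[0xb7]=0xa7, sp=0xb7
body[0] add  r3, r1, r3 -> r3=0x76
body[1] sub  r2, r3, r0 -> r2=0x80
body[2] xor  r1, r2, r0 -> r1=0x76
body[3] xor  r1, r4, r1 -> r1=0xa7
body[4] add  r2, r2, #35 -> r2=0xa3
epilogue: pop r3=0xa7, sp=0xb8
epilogue: pop r2=0x41, sp=0xb9
r1 is caller-saved -> body value

REG = 0xa7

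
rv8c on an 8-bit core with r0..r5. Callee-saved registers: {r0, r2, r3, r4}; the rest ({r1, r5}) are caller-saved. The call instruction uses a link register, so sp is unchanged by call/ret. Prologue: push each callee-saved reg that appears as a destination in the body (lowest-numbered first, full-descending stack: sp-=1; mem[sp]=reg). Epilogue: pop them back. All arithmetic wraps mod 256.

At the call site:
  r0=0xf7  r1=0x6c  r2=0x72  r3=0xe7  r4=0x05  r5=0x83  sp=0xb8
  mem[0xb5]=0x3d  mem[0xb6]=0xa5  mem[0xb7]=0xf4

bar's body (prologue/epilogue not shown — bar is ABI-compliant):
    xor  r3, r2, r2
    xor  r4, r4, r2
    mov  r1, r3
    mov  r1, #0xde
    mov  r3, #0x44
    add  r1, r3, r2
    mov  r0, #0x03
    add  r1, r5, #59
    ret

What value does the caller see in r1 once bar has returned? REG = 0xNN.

REG = 0xbe

prologue: push r0 → mem[0xb7]=0xf7, sp=0xb7
prologue: push r3 → mem[0xb6]=0xe7, sp=0xb6
prologue: push r4 → mem[0xb5]=0x05, sp=0xb5
body[0] xor  r3, r2, r2 → r3=0x00
body[1] xor  r4, r4, r2 → r4=0x77
body[2] mov  r1, r3 → r1=0x00
body[3] mov  r1, #0xde → r1=0xde
body[4] mov  r3, #0x44 → r3=0x44
body[5] add  r1, r3, r2 → r1=0xb6
body[6] mov  r0, #0x03 → r0=0x03
body[7] add  r1, r5, #59 → r1=0xbe
epilogue: pop r4=0x05, sp=0xb6
epilogue: pop r3=0xe7, sp=0xb7
epilogue: pop r0=0xf7, sp=0xb8
r1 is caller-saved → body value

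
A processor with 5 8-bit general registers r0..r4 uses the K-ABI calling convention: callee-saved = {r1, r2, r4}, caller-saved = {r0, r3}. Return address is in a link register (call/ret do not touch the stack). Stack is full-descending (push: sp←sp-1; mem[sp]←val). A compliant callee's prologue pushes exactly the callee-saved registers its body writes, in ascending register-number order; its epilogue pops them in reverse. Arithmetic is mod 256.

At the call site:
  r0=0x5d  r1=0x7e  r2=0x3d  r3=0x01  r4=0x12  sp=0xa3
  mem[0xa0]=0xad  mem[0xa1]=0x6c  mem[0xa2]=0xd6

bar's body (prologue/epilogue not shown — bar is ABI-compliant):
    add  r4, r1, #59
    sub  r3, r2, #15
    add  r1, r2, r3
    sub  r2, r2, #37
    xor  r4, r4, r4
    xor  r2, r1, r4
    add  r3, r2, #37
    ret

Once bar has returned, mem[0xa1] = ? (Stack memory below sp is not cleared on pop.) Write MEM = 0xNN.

prologue: push r1 → mem[0xa2]=0x7e, sp=0xa2
prologue: push r2 → mem[0xa1]=0x3d, sp=0xa1
prologue: push r4 → mem[0xa0]=0x12, sp=0xa0
body[0] add  r4, r1, #59 → r4=0xb9
body[1] sub  r3, r2, #15 → r3=0x2e
body[2] add  r1, r2, r3 → r1=0x6b
body[3] sub  r2, r2, #37 → r2=0x18
body[4] xor  r4, r4, r4 → r4=0x00
body[5] xor  r2, r1, r4 → r2=0x6b
body[6] add  r3, r2, #37 → r3=0x90
epilogue: pop r4=0x12, sp=0xa1
epilogue: pop r2=0x3d, sp=0xa2
epilogue: pop r1=0x7e, sp=0xa3
prologue pushed ['r1', 'r2', 'r4'] at ['0xa2', '0xa1', '0xa0']

MEM = 0x3d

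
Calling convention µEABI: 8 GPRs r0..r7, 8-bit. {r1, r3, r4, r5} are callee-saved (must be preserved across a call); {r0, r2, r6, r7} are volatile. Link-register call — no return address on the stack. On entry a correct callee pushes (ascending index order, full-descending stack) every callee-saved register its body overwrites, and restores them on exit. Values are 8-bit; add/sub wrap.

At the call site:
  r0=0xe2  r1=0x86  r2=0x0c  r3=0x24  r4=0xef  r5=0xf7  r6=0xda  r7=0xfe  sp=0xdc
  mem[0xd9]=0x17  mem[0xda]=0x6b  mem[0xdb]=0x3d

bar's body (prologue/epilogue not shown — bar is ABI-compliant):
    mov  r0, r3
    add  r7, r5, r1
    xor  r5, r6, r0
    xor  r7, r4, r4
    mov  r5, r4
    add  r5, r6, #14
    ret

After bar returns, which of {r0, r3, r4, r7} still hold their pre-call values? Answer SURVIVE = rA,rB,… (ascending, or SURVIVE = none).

prologue: push r5 -> mem[0xdb]=0xf7, sp=0xdb
body[0] mov  r0, r3 -> r0=0x24
body[1] add  r7, r5, r1 -> r7=0x7d
body[2] xor  r5, r6, r0 -> r5=0xfe
body[3] xor  r7, r4, r4 -> r7=0x00
body[4] mov  r5, r4 -> r5=0xef
body[5] add  r5, r6, #14 -> r5=0xe8
epilogue: pop r5=0xf7, sp=0xdc
r0: caller-saved, written=True
r3: callee-saved, written=False
r4: callee-saved, written=False
r7: caller-saved, written=True

SURVIVE = r3,r4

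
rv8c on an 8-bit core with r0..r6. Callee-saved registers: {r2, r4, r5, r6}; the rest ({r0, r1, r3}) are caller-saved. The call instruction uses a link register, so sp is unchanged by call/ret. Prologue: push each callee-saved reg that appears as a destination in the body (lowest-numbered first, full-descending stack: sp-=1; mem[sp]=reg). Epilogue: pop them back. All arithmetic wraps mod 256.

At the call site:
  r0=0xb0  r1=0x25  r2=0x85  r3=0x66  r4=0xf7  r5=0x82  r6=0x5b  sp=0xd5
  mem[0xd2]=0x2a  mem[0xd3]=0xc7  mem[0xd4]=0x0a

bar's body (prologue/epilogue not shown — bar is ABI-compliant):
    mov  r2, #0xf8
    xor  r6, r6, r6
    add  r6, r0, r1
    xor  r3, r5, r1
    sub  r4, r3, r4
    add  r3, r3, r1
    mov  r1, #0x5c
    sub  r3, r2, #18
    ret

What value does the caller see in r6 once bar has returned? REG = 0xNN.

REG = 0x5b

prologue: push r2 → mem[0xd4]=0x85, sp=0xd4
prologue: push r4 → mem[0xd3]=0xf7, sp=0xd3
prologue: push r6 → mem[0xd2]=0x5b, sp=0xd2
body[0] mov  r2, #0xf8 → r2=0xf8
body[1] xor  r6, r6, r6 → r6=0x00
body[2] add  r6, r0, r1 → r6=0xd5
body[3] xor  r3, r5, r1 → r3=0xa7
body[4] sub  r4, r3, r4 → r4=0xb0
body[5] add  r3, r3, r1 → r3=0xcc
body[6] mov  r1, #0x5c → r1=0x5c
body[7] sub  r3, r2, #18 → r3=0xe6
epilogue: pop r6=0x5b, sp=0xd3
epilogue: pop r4=0xf7, sp=0xd4
epilogue: pop r2=0x85, sp=0xd5
r6 is callee-saved → restored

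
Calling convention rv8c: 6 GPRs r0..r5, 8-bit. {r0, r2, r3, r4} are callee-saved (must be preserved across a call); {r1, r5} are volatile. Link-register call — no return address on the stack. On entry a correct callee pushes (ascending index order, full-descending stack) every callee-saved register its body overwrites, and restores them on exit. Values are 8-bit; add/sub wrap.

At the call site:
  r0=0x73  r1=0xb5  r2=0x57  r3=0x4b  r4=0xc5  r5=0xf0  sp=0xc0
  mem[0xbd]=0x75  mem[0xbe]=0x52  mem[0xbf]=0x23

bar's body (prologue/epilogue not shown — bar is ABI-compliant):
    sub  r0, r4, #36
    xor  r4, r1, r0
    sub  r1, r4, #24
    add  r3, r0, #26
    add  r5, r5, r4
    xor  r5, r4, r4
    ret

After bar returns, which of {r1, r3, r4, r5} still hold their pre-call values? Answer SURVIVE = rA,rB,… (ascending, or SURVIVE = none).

prologue: push r0 -> mem[0xbf]=0x73, sp=0xbf
prologue: push r3 -> mem[0xbe]=0x4b, sp=0xbe
prologue: push r4 -> mem[0xbd]=0xc5, sp=0xbd
body[0] sub  r0, r4, #36 -> r0=0xa1
body[1] xor  r4, r1, r0 -> r4=0x14
body[2] sub  r1, r4, #24 -> r1=0xfc
body[3] add  r3, r0, #26 -> r3=0xbb
body[4] add  r5, r5, r4 -> r5=0x04
body[5] xor  r5, r4, r4 -> r5=0x00
epilogue: pop r4=0xc5, sp=0xbe
epilogue: pop r3=0x4b, sp=0xbf
epilogue: pop r0=0x73, sp=0xc0
r1: caller-saved, written=True
r3: callee-saved, written=True
r4: callee-saved, written=True
r5: caller-saved, written=True

SURVIVE = r3,r4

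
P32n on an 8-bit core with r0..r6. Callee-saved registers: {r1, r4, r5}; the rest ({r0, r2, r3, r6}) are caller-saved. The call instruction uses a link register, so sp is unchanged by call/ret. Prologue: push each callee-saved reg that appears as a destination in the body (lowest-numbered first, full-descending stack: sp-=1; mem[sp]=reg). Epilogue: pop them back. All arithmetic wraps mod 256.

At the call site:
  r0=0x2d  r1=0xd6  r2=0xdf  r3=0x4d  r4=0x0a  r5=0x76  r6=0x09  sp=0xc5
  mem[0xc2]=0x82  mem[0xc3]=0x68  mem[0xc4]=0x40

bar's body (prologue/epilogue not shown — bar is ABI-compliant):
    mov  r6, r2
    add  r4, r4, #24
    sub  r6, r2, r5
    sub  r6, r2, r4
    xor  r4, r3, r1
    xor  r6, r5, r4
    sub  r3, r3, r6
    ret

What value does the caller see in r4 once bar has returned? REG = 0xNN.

prologue: push r4 → mem[0xc4]=0x0a, sp=0xc4
body[0] mov  r6, r2 → r6=0xdf
body[1] add  r4, r4, #24 → r4=0x22
body[2] sub  r6, r2, r5 → r6=0x69
body[3] sub  r6, r2, r4 → r6=0xbd
body[4] xor  r4, r3, r1 → r4=0x9b
body[5] xor  r6, r5, r4 → r6=0xed
body[6] sub  r3, r3, r6 → r3=0x60
epilogue: pop r4=0x0a, sp=0xc5
r4 is callee-saved → restored

REG = 0x0a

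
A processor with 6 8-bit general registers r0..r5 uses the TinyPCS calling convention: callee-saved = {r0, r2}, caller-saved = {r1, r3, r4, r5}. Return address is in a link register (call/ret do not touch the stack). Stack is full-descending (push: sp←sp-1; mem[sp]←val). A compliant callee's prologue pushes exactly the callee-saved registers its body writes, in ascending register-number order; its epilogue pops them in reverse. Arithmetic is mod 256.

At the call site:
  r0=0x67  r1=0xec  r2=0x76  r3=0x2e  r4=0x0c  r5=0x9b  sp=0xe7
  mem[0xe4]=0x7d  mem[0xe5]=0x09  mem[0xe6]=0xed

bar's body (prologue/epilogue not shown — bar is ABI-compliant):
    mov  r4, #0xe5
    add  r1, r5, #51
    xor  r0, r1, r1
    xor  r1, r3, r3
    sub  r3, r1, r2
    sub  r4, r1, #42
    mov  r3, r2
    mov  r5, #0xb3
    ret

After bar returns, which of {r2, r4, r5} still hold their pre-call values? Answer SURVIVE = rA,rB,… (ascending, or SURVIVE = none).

prologue: push r0 -> mem[0xe6]=0x67, sp=0xe6
body[0] mov  r4, #0xe5 -> r4=0xe5
body[1] add  r1, r5, #51 -> r1=0xce
body[2] xor  r0, r1, r1 -> r0=0x00
body[3] xor  r1, r3, r3 -> r1=0x00
body[4] sub  r3, r1, r2 -> r3=0x8a
body[5] sub  r4, r1, #42 -> r4=0xd6
body[6] mov  r3, r2 -> r3=0x76
body[7] mov  r5, #0xb3 -> r5=0xb3
epilogue: pop r0=0x67, sp=0xe7
r2: callee-saved, written=False
r4: caller-saved, written=True
r5: caller-saved, written=True

SURVIVE = r2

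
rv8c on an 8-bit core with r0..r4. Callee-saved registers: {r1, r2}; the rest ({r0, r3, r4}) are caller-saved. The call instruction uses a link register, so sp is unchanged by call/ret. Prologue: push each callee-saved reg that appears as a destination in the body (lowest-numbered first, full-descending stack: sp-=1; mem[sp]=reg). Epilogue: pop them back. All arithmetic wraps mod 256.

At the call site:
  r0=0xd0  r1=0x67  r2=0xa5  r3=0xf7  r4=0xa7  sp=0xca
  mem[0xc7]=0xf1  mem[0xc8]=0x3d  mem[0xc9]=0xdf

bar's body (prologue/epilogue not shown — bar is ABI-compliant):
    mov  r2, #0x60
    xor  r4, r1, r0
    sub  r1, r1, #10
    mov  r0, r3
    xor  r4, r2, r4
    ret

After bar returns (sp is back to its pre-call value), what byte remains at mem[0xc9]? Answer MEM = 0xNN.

MEM = 0x67

prologue: push r1 -> mem[0xc9]=0x67, sp=0xc9
prologue: push r2 -> mem[0xc8]=0xa5, sp=0xc8
body[0] mov  r2, #0x60 -> r2=0x60
body[1] xor  r4, r1, r0 -> r4=0xb7
body[2] sub  r1, r1, #10 -> r1=0x5d
body[3] mov  r0, r3 -> r0=0xf7
body[4] xor  r4, r2, r4 -> r4=0xd7
epilogue: pop r2=0xa5, sp=0xc9
epilogue: pop r1=0x67, sp=0xca
prologue pushed ['r1', 'r2'] at ['0xc9', '0xc8']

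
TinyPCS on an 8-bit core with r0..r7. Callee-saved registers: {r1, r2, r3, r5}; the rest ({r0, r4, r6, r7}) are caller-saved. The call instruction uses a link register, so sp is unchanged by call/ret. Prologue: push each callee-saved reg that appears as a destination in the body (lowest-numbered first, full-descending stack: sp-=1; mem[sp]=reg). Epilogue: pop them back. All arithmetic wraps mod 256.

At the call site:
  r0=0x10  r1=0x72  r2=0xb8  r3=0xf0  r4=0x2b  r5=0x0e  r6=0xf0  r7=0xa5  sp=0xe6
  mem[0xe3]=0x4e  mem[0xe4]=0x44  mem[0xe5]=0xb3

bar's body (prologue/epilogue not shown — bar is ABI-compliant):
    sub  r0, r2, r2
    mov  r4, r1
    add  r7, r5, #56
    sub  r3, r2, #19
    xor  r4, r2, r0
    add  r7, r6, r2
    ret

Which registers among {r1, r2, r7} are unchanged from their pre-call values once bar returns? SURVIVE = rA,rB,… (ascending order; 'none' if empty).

SURVIVE = r1,r2

prologue: push r3 -> mem[0xe5]=0xf0, sp=0xe5
body[0] sub  r0, r2, r2 -> r0=0x00
body[1] mov  r4, r1 -> r4=0x72
body[2] add  r7, r5, #56 -> r7=0x46
body[3] sub  r3, r2, #19 -> r3=0xa5
body[4] xor  r4, r2, r0 -> r4=0xb8
body[5] add  r7, r6, r2 -> r7=0xa8
epilogue: pop r3=0xf0, sp=0xe6
r1: callee-saved, written=False
r2: callee-saved, written=False
r7: caller-saved, written=True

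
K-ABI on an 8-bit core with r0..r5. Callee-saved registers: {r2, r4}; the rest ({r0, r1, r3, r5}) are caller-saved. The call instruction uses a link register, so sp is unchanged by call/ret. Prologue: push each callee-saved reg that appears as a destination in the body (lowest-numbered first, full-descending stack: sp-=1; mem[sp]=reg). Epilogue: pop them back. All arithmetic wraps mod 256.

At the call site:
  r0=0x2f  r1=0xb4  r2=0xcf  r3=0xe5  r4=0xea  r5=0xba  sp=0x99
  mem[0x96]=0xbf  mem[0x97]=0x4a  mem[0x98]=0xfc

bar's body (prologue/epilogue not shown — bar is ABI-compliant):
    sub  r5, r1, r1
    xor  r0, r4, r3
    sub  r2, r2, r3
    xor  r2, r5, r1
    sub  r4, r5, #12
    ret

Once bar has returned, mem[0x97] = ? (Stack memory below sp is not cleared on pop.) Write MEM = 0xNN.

MEM = 0xea

prologue: push r2 -> mem[0x98]=0xcf, sp=0x98
prologue: push r4 -> mem[0x97]=0xea, sp=0x97
body[0] sub  r5, r1, r1 -> r5=0x00
body[1] xor  r0, r4, r3 -> r0=0x0f
body[2] sub  r2, r2, r3 -> r2=0xea
body[3] xor  r2, r5, r1 -> r2=0xb4
body[4] sub  r4, r5, #12 -> r4=0xf4
epilogue: pop r4=0xea, sp=0x98
epilogue: pop r2=0xcf, sp=0x99
prologue pushed ['r2', 'r4'] at ['0x98', '0x97']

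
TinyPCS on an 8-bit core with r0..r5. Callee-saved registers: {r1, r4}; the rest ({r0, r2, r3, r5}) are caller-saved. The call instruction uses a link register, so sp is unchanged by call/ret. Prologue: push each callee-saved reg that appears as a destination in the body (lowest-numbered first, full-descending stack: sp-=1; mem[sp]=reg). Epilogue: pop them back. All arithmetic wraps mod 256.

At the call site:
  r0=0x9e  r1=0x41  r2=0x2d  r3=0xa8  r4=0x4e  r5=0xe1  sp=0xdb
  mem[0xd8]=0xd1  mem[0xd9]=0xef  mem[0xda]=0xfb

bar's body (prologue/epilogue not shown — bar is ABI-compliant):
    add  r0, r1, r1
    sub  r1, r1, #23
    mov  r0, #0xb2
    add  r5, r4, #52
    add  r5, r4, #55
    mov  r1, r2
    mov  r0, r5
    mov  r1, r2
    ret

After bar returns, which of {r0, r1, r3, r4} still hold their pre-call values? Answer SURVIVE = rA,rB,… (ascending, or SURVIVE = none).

SURVIVE = r1,r3,r4

prologue: push r1 -> mem[0xda]=0x41, sp=0xda
body[0] add  r0, r1, r1 -> r0=0x82
body[1] sub  r1, r1, #23 -> r1=0x2a
body[2] mov  r0, #0xb2 -> r0=0xb2
body[3] add  r5, r4, #52 -> r5=0x82
body[4] add  r5, r4, #55 -> r5=0x85
body[5] mov  r1, r2 -> r1=0x2d
body[6] mov  r0, r5 -> r0=0x85
body[7] mov  r1, r2 -> r1=0x2d
epilogue: pop r1=0x41, sp=0xdb
r0: caller-saved, written=True
r1: callee-saved, written=True
r3: caller-saved, written=False
r4: callee-saved, written=False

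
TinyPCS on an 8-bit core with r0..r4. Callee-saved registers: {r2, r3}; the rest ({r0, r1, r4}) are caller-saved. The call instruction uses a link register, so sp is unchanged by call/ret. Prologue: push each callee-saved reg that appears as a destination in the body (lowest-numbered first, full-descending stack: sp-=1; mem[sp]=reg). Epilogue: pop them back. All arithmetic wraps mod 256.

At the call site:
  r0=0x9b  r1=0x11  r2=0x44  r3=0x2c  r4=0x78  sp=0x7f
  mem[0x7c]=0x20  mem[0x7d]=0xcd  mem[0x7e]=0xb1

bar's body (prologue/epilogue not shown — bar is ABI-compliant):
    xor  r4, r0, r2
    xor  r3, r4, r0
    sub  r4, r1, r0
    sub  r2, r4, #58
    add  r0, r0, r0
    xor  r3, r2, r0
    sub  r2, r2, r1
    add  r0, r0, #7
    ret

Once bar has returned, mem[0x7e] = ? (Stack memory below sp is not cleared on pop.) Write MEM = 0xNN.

MEM = 0x44

prologue: push r2 -> mem[0x7e]=0x44, sp=0x7e
prologue: push r3 -> mem[0x7d]=0x2c, sp=0x7d
body[0] xor  r4, r0, r2 -> r4=0xdf
body[1] xor  r3, r4, r0 -> r3=0x44
body[2] sub  r4, r1, r0 -> r4=0x76
body[3] sub  r2, r4, #58 -> r2=0x3c
body[4] add  r0, r0, r0 -> r0=0x36
body[5] xor  r3, r2, r0 -> r3=0x0a
body[6] sub  r2, r2, r1 -> r2=0x2b
body[7] add  r0, r0, #7 -> r0=0x3d
epilogue: pop r3=0x2c, sp=0x7e
epilogue: pop r2=0x44, sp=0x7f
prologue pushed ['r2', 'r3'] at ['0x7e', '0x7d']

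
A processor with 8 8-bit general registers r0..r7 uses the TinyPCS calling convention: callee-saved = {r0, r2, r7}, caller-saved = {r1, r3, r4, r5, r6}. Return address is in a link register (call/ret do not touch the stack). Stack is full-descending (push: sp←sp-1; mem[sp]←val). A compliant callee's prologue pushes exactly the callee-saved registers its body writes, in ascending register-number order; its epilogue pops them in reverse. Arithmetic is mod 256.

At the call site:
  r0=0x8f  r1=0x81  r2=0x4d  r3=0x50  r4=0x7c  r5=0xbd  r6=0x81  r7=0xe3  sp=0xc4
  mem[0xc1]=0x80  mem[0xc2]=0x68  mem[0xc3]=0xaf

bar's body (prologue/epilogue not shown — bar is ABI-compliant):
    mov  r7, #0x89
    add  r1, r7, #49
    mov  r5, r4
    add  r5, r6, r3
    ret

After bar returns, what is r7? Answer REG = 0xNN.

REG = 0xe3

prologue: push r7 -> mem[0xc3]=0xe3, sp=0xc3
body[0] mov  r7, #0x89 -> r7=0x89
body[1] add  r1, r7, #49 -> r1=0xba
body[2] mov  r5, r4 -> r5=0x7c
body[3] add  r5, r6, r3 -> r5=0xd1
epilogue: pop r7=0xe3, sp=0xc4
r7 is callee-saved -> restored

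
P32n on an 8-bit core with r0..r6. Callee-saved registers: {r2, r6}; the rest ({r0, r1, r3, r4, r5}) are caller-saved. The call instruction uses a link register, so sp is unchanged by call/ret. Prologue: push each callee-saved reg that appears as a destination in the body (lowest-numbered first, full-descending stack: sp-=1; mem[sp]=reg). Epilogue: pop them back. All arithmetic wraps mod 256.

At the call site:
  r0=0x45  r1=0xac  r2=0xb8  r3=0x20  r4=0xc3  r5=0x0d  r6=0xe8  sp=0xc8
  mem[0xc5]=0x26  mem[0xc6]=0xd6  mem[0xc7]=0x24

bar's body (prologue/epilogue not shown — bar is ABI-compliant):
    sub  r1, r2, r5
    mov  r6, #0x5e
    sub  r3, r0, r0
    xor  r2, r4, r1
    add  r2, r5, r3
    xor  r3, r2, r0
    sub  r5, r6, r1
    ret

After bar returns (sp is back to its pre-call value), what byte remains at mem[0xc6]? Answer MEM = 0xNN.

prologue: push r2 → mem[0xc7]=0xb8, sp=0xc7
prologue: push r6 → mem[0xc6]=0xe8, sp=0xc6
body[0] sub  r1, r2, r5 → r1=0xab
body[1] mov  r6, #0x5e → r6=0x5e
body[2] sub  r3, r0, r0 → r3=0x00
body[3] xor  r2, r4, r1 → r2=0x68
body[4] add  r2, r5, r3 → r2=0x0d
body[5] xor  r3, r2, r0 → r3=0x48
body[6] sub  r5, r6, r1 → r5=0xb3
epilogue: pop r6=0xe8, sp=0xc7
epilogue: pop r2=0xb8, sp=0xc8
prologue pushed ['r2', 'r6'] at ['0xc7', '0xc6']

MEM = 0xe8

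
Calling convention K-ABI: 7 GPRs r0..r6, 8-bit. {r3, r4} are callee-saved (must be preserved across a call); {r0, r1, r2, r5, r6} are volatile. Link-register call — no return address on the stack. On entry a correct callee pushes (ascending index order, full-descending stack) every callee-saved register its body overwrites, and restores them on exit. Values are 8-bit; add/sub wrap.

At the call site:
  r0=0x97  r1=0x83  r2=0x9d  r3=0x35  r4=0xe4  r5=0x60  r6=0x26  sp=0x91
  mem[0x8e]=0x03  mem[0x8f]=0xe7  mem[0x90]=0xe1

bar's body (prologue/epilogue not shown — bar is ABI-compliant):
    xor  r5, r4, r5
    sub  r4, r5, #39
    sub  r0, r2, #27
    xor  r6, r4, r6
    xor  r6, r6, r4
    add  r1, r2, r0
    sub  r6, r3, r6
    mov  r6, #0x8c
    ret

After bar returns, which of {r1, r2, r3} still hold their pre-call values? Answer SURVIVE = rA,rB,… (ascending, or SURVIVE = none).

prologue: push r4 → mem[0x90]=0xe4, sp=0x90
body[0] xor  r5, r4, r5 → r5=0x84
body[1] sub  r4, r5, #39 → r4=0x5d
body[2] sub  r0, r2, #27 → r0=0x82
body[3] xor  r6, r4, r6 → r6=0x7b
body[4] xor  r6, r6, r4 → r6=0x26
body[5] add  r1, r2, r0 → r1=0x1f
body[6] sub  r6, r3, r6 → r6=0x0f
body[7] mov  r6, #0x8c → r6=0x8c
epilogue: pop r4=0xe4, sp=0x91
r1: caller-saved, written=True
r2: caller-saved, written=False
r3: callee-saved, written=False

SURVIVE = r2,r3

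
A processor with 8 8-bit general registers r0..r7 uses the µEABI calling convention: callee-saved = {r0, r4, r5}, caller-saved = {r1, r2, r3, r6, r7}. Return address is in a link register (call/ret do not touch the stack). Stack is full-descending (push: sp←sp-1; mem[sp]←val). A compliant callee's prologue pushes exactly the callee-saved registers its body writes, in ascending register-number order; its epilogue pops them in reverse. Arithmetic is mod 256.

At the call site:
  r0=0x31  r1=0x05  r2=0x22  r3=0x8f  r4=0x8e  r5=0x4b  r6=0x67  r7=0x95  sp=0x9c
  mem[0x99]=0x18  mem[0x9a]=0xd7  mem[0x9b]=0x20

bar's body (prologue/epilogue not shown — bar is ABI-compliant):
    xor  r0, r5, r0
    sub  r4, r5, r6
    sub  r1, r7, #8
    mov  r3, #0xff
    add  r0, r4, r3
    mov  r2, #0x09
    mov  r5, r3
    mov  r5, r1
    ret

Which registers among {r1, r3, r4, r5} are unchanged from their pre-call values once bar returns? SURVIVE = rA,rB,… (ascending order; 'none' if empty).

prologue: push r0 → mem[0x9b]=0x31, sp=0x9b
prologue: push r4 → mem[0x9a]=0x8e, sp=0x9a
prologue: push r5 → mem[0x99]=0x4b, sp=0x99
body[0] xor  r0, r5, r0 → r0=0x7a
body[1] sub  r4, r5, r6 → r4=0xe4
body[2] sub  r1, r7, #8 → r1=0x8d
body[3] mov  r3, #0xff → r3=0xff
body[4] add  r0, r4, r3 → r0=0xe3
body[5] mov  r2, #0x09 → r2=0x09
body[6] mov  r5, r3 → r5=0xff
body[7] mov  r5, r1 → r5=0x8d
epilogue: pop r5=0x4b, sp=0x9a
epilogue: pop r4=0x8e, sp=0x9b
epilogue: pop r0=0x31, sp=0x9c
r1: caller-saved, written=True
r3: caller-saved, written=True
r4: callee-saved, written=True
r5: callee-saved, written=True

SURVIVE = r4,r5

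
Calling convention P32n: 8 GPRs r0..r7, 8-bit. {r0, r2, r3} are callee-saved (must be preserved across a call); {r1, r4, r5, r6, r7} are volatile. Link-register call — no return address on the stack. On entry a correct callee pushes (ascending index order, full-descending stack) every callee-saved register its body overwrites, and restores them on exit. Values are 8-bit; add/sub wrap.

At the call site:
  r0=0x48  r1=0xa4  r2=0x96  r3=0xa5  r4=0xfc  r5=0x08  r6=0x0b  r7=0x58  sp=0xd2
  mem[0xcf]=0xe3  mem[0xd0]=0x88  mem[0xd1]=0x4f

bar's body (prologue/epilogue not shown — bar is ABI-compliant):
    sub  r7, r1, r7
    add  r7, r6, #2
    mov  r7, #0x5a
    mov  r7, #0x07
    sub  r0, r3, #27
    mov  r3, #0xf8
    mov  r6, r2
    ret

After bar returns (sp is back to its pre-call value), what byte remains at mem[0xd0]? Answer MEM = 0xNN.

prologue: push r0 → mem[0xd1]=0x48, sp=0xd1
prologue: push r3 → mem[0xd0]=0xa5, sp=0xd0
body[0] sub  r7, r1, r7 → r7=0x4c
body[1] add  r7, r6, #2 → r7=0x0d
body[2] mov  r7, #0x5a → r7=0x5a
body[3] mov  r7, #0x07 → r7=0x07
body[4] sub  r0, r3, #27 → r0=0x8a
body[5] mov  r3, #0xf8 → r3=0xf8
body[6] mov  r6, r2 → r6=0x96
epilogue: pop r3=0xa5, sp=0xd1
epilogue: pop r0=0x48, sp=0xd2
prologue pushed ['r0', 'r3'] at ['0xd1', '0xd0']

MEM = 0xa5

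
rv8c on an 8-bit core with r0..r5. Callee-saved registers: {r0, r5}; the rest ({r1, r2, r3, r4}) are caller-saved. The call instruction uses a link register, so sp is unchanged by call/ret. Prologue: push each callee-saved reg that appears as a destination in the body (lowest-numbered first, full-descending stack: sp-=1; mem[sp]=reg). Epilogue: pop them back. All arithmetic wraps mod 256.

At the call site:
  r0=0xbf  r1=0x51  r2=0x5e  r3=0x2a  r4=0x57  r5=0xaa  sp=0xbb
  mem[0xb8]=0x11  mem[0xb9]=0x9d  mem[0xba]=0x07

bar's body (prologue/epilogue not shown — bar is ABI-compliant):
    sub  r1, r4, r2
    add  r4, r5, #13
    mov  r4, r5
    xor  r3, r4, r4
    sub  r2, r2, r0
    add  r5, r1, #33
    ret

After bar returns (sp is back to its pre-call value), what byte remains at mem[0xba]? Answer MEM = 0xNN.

prologue: push r5 → mem[0xba]=0xaa, sp=0xba
body[0] sub  r1, r4, r2 → r1=0xf9
body[1] add  r4, r5, #13 → r4=0xb7
body[2] mov  r4, r5 → r4=0xaa
body[3] xor  r3, r4, r4 → r3=0x00
body[4] sub  r2, r2, r0 → r2=0x9f
body[5] add  r5, r1, #33 → r5=0x1a
epilogue: pop r5=0xaa, sp=0xbb
prologue pushed ['r5'] at ['0xba']

MEM = 0xaa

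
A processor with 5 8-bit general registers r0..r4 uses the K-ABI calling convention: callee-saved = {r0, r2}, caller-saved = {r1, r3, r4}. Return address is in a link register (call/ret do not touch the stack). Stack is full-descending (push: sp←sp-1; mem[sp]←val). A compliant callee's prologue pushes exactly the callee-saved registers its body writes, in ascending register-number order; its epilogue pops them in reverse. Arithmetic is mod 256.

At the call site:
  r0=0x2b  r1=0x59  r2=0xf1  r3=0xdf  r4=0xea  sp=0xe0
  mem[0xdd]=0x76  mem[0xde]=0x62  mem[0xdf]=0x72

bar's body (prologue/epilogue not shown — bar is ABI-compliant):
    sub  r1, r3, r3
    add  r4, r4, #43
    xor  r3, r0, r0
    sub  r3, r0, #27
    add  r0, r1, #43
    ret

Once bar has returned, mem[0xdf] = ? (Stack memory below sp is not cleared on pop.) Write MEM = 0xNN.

MEM = 0x2b

prologue: push r0 → mem[0xdf]=0x2b, sp=0xdf
body[0] sub  r1, r3, r3 → r1=0x00
body[1] add  r4, r4, #43 → r4=0x15
body[2] xor  r3, r0, r0 → r3=0x00
body[3] sub  r3, r0, #27 → r3=0x10
body[4] add  r0, r1, #43 → r0=0x2b
epilogue: pop r0=0x2b, sp=0xe0
prologue pushed ['r0'] at ['0xdf']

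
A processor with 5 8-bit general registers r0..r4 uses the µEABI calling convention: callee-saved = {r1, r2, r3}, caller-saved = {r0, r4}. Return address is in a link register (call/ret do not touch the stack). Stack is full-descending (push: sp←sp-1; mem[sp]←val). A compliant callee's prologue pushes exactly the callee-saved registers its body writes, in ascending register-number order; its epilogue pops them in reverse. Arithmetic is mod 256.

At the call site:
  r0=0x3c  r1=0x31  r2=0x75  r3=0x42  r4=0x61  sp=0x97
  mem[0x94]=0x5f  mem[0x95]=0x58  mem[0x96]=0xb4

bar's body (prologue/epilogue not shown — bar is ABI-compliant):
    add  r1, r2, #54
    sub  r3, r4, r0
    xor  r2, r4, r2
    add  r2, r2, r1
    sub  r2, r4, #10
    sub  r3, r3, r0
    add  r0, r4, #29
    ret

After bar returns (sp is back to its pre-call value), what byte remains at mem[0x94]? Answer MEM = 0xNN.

MEM = 0x42

prologue: push r1 → mem[0x96]=0x31, sp=0x96
prologue: push r2 → mem[0x95]=0x75, sp=0x95
prologue: push r3 → mem[0x94]=0x42, sp=0x94
body[0] add  r1, r2, #54 → r1=0xab
body[1] sub  r3, r4, r0 → r3=0x25
body[2] xor  r2, r4, r2 → r2=0x14
body[3] add  r2, r2, r1 → r2=0xbf
body[4] sub  r2, r4, #10 → r2=0x57
body[5] sub  r3, r3, r0 → r3=0xe9
body[6] add  r0, r4, #29 → r0=0x7e
epilogue: pop r3=0x42, sp=0x95
epilogue: pop r2=0x75, sp=0x96
epilogue: pop r1=0x31, sp=0x97
prologue pushed ['r1', 'r2', 'r3'] at ['0x96', '0x95', '0x94']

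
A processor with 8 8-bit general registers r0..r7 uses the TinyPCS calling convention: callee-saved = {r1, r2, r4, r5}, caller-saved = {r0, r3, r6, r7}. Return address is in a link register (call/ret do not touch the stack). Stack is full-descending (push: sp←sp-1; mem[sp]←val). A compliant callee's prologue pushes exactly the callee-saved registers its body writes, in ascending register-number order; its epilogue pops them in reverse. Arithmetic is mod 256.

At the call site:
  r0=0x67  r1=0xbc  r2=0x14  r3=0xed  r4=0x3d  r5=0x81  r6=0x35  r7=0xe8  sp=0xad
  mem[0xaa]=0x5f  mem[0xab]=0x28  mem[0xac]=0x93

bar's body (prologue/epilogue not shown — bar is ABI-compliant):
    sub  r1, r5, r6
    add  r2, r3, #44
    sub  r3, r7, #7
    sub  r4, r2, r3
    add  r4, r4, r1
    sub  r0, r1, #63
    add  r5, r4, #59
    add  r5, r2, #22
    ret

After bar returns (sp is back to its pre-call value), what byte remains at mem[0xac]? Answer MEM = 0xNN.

prologue: push r1 → mem[0xac]=0xbc, sp=0xac
prologue: push r2 → mem[0xab]=0x14, sp=0xab
prologue: push r4 → mem[0xaa]=0x3d, sp=0xaa
prologue: push r5 → mem[0xa9]=0x81, sp=0xa9
body[0] sub  r1, r5, r6 → r1=0x4c
body[1] add  r2, r3, #44 → r2=0x19
body[2] sub  r3, r7, #7 → r3=0xe1
body[3] sub  r4, r2, r3 → r4=0x38
body[4] add  r4, r4, r1 → r4=0x84
body[5] sub  r0, r1, #63 → r0=0x0d
body[6] add  r5, r4, #59 → r5=0xbf
body[7] add  r5, r2, #22 → r5=0x2f
epilogue: pop r5=0x81, sp=0xaa
epilogue: pop r4=0x3d, sp=0xab
epilogue: pop r2=0x14, sp=0xac
epilogue: pop r1=0xbc, sp=0xad
prologue pushed ['r1', 'r2', 'r4', 'r5'] at ['0xac', '0xab', '0xaa', '0xa9']

MEM = 0xbc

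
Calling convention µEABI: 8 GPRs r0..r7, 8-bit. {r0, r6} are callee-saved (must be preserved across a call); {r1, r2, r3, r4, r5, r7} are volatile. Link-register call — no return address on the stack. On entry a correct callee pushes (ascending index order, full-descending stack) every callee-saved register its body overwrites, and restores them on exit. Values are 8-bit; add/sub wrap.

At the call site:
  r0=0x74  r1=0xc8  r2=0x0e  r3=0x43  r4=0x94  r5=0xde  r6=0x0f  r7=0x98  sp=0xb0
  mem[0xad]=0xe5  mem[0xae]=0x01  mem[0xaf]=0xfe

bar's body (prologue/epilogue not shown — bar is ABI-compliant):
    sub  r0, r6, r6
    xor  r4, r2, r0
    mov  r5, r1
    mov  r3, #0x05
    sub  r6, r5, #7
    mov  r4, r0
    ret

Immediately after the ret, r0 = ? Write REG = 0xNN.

REG = 0x74

prologue: push r0 → mem[0xaf]=0x74, sp=0xaf
prologue: push r6 → mem[0xae]=0x0f, sp=0xae
body[0] sub  r0, r6, r6 → r0=0x00
body[1] xor  r4, r2, r0 → r4=0x0e
body[2] mov  r5, r1 → r5=0xc8
body[3] mov  r3, #0x05 → r3=0x05
body[4] sub  r6, r5, #7 → r6=0xc1
body[5] mov  r4, r0 → r4=0x00
epilogue: pop r6=0x0f, sp=0xaf
epilogue: pop r0=0x74, sp=0xb0
r0 is callee-saved → restored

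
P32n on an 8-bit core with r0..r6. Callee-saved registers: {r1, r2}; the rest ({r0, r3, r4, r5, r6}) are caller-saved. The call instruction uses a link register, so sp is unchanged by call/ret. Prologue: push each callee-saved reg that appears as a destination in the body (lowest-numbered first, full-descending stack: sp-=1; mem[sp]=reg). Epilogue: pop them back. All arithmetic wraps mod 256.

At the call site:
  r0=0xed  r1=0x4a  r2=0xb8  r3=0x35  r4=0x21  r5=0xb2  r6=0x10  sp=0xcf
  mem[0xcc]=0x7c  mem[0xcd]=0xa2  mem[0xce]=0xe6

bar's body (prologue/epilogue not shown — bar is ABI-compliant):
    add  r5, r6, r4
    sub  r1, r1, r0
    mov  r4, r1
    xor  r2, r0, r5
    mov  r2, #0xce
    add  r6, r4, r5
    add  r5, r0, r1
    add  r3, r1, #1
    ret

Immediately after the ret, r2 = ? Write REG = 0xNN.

REG = 0xb8

prologue: push r1 -> mem[0xce]=0x4a, sp=0xce
prologue: push r2 -> mem[0xcd]=0xb8, sp=0xcd
body[0] add  r5, r6, r4 -> r5=0x31
body[1] sub  r1, r1, r0 -> r1=0x5d
body[2] mov  r4, r1 -> r4=0x5d
body[3] xor  r2, r0, r5 -> r2=0xdc
body[4] mov  r2, #0xce -> r2=0xce
body[5] add  r6, r4, r5 -> r6=0x8e
body[6] add  r5, r0, r1 -> r5=0x4a
body[7] add  r3, r1, #1 -> r3=0x5e
epilogue: pop r2=0xb8, sp=0xce
epilogue: pop r1=0x4a, sp=0xcf
r2 is callee-saved -> restored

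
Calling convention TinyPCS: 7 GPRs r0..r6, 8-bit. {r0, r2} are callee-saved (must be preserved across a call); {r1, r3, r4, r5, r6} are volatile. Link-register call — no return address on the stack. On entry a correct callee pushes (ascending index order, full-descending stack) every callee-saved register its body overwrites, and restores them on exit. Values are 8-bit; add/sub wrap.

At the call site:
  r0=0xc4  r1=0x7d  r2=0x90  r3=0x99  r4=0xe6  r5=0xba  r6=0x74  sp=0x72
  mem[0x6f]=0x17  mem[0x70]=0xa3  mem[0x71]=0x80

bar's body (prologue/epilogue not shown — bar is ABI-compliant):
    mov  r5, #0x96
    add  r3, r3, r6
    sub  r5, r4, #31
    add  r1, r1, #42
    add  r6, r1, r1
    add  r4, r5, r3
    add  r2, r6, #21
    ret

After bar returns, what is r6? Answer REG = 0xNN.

prologue: push r2 → mem[0x71]=0x90, sp=0x71
body[0] mov  r5, #0x96 → r5=0x96
body[1] add  r3, r3, r6 → r3=0x0d
body[2] sub  r5, r4, #31 → r5=0xc7
body[3] add  r1, r1, #42 → r1=0xa7
body[4] add  r6, r1, r1 → r6=0x4e
body[5] add  r4, r5, r3 → r4=0xd4
body[6] add  r2, r6, #21 → r2=0x63
epilogue: pop r2=0x90, sp=0x72
r6 is caller-saved → body value

REG = 0x4e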